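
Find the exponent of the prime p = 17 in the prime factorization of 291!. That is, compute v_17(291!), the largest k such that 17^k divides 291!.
v_17(291!) = 18

Legendre's formula: v_p(n!) = Σ_{k ≥ 1} ⌊n / p^k⌋. For p = 17, n = 291, the terms are:
  ⌊291/17^1⌋ = ⌊291/17⌋ = 17
  ⌊291/17^2⌋ = ⌊291/289⌋ = 1
(the next term ⌊291/17^3⌋ = 0, terminating the sum). Summing: v_17(291!) = 17 + 1 = 18.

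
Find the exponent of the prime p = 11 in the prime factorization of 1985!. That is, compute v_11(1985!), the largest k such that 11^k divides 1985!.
v_11(1985!) = 197

Legendre's formula: v_p(n!) = Σ_{k ≥ 1} ⌊n / p^k⌋. For p = 11, n = 1985, the terms are:
  ⌊1985/11^1⌋ = ⌊1985/11⌋ = 180
  ⌊1985/11^2⌋ = ⌊1985/121⌋ = 16
  ⌊1985/11^3⌋ = ⌊1985/1331⌋ = 1
(the next term ⌊1985/11^4⌋ = 0, terminating the sum). Summing: v_11(1985!) = 180 + 16 + 1 = 197.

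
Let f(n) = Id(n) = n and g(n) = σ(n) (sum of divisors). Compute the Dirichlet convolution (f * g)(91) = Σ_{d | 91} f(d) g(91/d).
(Id * σ)(91) = 405

Divisors of 91: [1, 7, 13, 91]. For each d | 91:
  d = 1: Id(1) · σ(91/1) = 1 · 112 = 112
  d = 7: Id(7) · σ(91/7) = 7 · 14 = 98
  d = 13: Id(13) · σ(91/13) = 13 · 8 = 104
  d = 91: Id(91) · σ(91/91) = 91 · 1 = 91
Summing: (Id * σ)(91) = 112 + 98 + 104 + 91 = 405.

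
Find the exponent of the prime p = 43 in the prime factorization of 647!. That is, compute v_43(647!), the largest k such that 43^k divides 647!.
v_43(647!) = 15

Legendre's formula: v_p(n!) = Σ_{k ≥ 1} ⌊n / p^k⌋. For p = 43, n = 647, the terms are:
  ⌊647/43^1⌋ = ⌊647/43⌋ = 15
(the next term ⌊647/43^2⌋ = 0, terminating the sum). Summing: v_43(647!) = 15 = 15.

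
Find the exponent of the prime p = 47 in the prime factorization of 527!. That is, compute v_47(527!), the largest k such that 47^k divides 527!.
v_47(527!) = 11

Legendre's formula: v_p(n!) = Σ_{k ≥ 1} ⌊n / p^k⌋. For p = 47, n = 527, the terms are:
  ⌊527/47^1⌋ = ⌊527/47⌋ = 11
(the next term ⌊527/47^2⌋ = 0, terminating the sum). Summing: v_47(527!) = 11 = 11.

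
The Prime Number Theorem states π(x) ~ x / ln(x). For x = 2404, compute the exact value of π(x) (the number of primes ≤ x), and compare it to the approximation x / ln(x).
π(2404) = 357;  x/ln(x) ≈ 308.80;  relative error ≈ 13.50%.

Directly count primes up to 2404: π(2404) = 357. The PNT approximation gives 2404/ln(2404) ≈ 2404/7.78489 ≈ 308.80. Relative error (π(x) − x/ln(x)) / π(x) ≈ 13.50%; the approximation is known to undercount slightly (Li(x) is a better estimate).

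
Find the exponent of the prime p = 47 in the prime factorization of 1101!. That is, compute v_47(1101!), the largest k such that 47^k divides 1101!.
v_47(1101!) = 23

Legendre's formula: v_p(n!) = Σ_{k ≥ 1} ⌊n / p^k⌋. For p = 47, n = 1101, the terms are:
  ⌊1101/47^1⌋ = ⌊1101/47⌋ = 23
(the next term ⌊1101/47^2⌋ = 0, terminating the sum). Summing: v_47(1101!) = 23 = 23.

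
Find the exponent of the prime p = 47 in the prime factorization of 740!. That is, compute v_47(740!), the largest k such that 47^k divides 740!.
v_47(740!) = 15

Legendre's formula: v_p(n!) = Σ_{k ≥ 1} ⌊n / p^k⌋. For p = 47, n = 740, the terms are:
  ⌊740/47^1⌋ = ⌊740/47⌋ = 15
(the next term ⌊740/47^2⌋ = 0, terminating the sum). Summing: v_47(740!) = 15 = 15.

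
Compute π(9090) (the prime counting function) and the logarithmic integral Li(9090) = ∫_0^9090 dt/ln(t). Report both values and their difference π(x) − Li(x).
π(9090) = 1127;  Li(9090) ≈ 1146.83;  π(x) − Li(x) ≈ -19.83.

Direct count of primes ≤ 9090 gives π(9090) = 1127. Numerical evaluation of the logarithmic integral gives Li(9090) ≈ 1146.83. The difference π(x) − Li(x) ≈ -19.83 is typically negative for small/moderate x (Li(x) overestimates), though Littlewood's theorem shows this sign changes infinitely often.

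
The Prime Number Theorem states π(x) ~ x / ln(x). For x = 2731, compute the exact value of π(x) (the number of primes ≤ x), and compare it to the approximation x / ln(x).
π(2731) = 399;  x/ln(x) ≈ 345.15;  relative error ≈ 13.50%.

Directly count primes up to 2731: π(2731) = 399. The PNT approximation gives 2731/ln(2731) ≈ 2731/7.91242 ≈ 345.15. Relative error (π(x) − x/ln(x)) / π(x) ≈ 13.50%; the approximation is known to undercount slightly (Li(x) is a better estimate).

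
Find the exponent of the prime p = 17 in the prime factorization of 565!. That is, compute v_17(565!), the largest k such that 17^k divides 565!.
v_17(565!) = 34

Legendre's formula: v_p(n!) = Σ_{k ≥ 1} ⌊n / p^k⌋. For p = 17, n = 565, the terms are:
  ⌊565/17^1⌋ = ⌊565/17⌋ = 33
  ⌊565/17^2⌋ = ⌊565/289⌋ = 1
(the next term ⌊565/17^3⌋ = 0, terminating the sum). Summing: v_17(565!) = 33 + 1 = 34.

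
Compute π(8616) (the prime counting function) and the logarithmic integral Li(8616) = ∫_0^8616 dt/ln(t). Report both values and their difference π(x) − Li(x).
π(8616) = 1072;  Li(8616) ≈ 1094.67;  π(x) − Li(x) ≈ -22.67.

Direct count of primes ≤ 8616 gives π(8616) = 1072. Numerical evaluation of the logarithmic integral gives Li(8616) ≈ 1094.67. The difference π(x) − Li(x) ≈ -22.67 is typically negative for small/moderate x (Li(x) overestimates), though Littlewood's theorem shows this sign changes infinitely often.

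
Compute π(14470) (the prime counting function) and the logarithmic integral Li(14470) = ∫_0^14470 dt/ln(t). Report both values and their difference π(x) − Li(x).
π(14470) = 1696;  Li(14470) ≈ 1721.40;  π(x) − Li(x) ≈ -25.40.

Direct count of primes ≤ 14470 gives π(14470) = 1696. Numerical evaluation of the logarithmic integral gives Li(14470) ≈ 1721.40. The difference π(x) − Li(x) ≈ -25.40 is typically negative for small/moderate x (Li(x) overestimates), though Littlewood's theorem shows this sign changes infinitely often.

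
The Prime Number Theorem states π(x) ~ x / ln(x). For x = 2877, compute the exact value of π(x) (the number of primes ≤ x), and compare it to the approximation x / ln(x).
π(2877) = 416;  x/ln(x) ≈ 361.23;  relative error ≈ 13.17%.

Directly count primes up to 2877: π(2877) = 416. The PNT approximation gives 2877/ln(2877) ≈ 2877/7.96450 ≈ 361.23. Relative error (π(x) − x/ln(x)) / π(x) ≈ 13.17%; the approximation is known to undercount slightly (Li(x) is a better estimate).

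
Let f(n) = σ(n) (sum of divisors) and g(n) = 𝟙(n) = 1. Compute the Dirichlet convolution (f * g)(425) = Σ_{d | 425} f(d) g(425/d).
(σ * 𝟙)(425) = 722

Divisors of 425: [1, 5, 17, 25, 85, 425]. For each d | 425:
  d = 1: σ(1) · 𝟙(425/1) = 1 · 1 = 1
  d = 5: σ(5) · 𝟙(425/5) = 6 · 1 = 6
  d = 17: σ(17) · 𝟙(425/17) = 18 · 1 = 18
  d = 25: σ(25) · 𝟙(425/25) = 31 · 1 = 31
  d = 85: σ(85) · 𝟙(425/85) = 108 · 1 = 108
  d = 425: σ(425) · 𝟙(425/425) = 558 · 1 = 558
Summing: (σ * 𝟙)(425) = 1 + 6 + 18 + 31 + 108 + 558 = 722.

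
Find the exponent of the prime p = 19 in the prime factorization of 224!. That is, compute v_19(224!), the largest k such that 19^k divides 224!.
v_19(224!) = 11

Legendre's formula: v_p(n!) = Σ_{k ≥ 1} ⌊n / p^k⌋. For p = 19, n = 224, the terms are:
  ⌊224/19^1⌋ = ⌊224/19⌋ = 11
(the next term ⌊224/19^2⌋ = 0, terminating the sum). Summing: v_19(224!) = 11 = 11.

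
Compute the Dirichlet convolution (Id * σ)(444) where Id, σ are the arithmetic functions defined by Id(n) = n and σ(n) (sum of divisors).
(Id * σ)(444) = 8925

Divisors of 444: [1, 2, 3, 4, 6, 12, 37, 74, 111, 148, 222, 444]. For each d | 444:
  d = 1: Id(1) · σ(444/1) = 1 · 1064 = 1064
  d = 2: Id(2) · σ(444/2) = 2 · 456 = 912
  d = 3: Id(3) · σ(444/3) = 3 · 266 = 798
  d = 4: Id(4) · σ(444/4) = 4 · 152 = 608
  d = 6: Id(6) · σ(444/6) = 6 · 114 = 684
  d = 12: Id(12) · σ(444/12) = 12 · 38 = 456
  d = 37: Id(37) · σ(444/37) = 37 · 28 = 1036
  d = 74: Id(74) · σ(444/74) = 74 · 12 = 888
  d = 111: Id(111) · σ(444/111) = 111 · 7 = 777
  d = 148: Id(148) · σ(444/148) = 148 · 4 = 592
  d = 222: Id(222) · σ(444/222) = 222 · 3 = 666
  d = 444: Id(444) · σ(444/444) = 444 · 1 = 444
Summing: (Id * σ)(444) = 1064 + 912 + 798 + 608 + 684 + 456 + 1036 + 888 + 777 + 592 + 666 + 444 = 8925.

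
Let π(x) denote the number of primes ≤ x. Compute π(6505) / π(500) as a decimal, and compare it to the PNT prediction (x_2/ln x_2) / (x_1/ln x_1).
π(6505)/π(500) = 842/95 ≈ 8.8632;  PNT prediction ≈ 9.2083.

π(500) = 95 and π(6505) = 842, so π(6505)/π(500) ≈ 8.8632. The PNT-predicted ratio is (6505/ln(6505)) / (500/ln(500)) ≈ 9.2083. The two agree to within a few percent, as expected.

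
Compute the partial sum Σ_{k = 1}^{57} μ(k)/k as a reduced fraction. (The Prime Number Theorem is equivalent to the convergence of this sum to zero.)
Σ μ(k)/k = 519973962150962777/32589158477190044730

Values of μ(k) for 1 ≤ k ≤ 57: μ(1) = 1, μ(2) = -1, μ(3) = -1, μ(5) = -1, μ(6) = 1, μ(7) = -1, μ(10) = 1, μ(11) = -1, μ(13) = -1, μ(14) = 1, μ(15) = 1, μ(17) = -1, μ(19) = -1, μ(21) = 1, μ(22) = 1, μ(23) = -1, μ(26) = 1, μ(29) = -1, μ(30) = -1, μ(31) = -1, μ(33) = 1, μ(34) = 1, μ(35) = 1, μ(37) = -1, μ(38) = 1, μ(39) = 1, μ(41) = -1, μ(42) = -1, μ(43) = -1, μ(46) = 1, μ(47) = -1, μ(51) = 1, μ(53) = -1, μ(55) = 1, μ(57) = 1, with μ = 0 on non-squarefree integers. Summing μ(k)/k for k where μ(k) ≠ 0 gives 519973962150962777/32589158477190044730 ≈ 0.0160. (PNT ⟺ this sum → 0 as n → ∞.)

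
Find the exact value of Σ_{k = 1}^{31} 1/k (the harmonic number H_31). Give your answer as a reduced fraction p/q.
H_31 = 290774257297357/72201776446800

Direct summation: H_31 = 1 + 1/2 + ... + 1/31. The least common denominator is lcm(1, ..., 31) = 72201776446800; over this denominator the numerator is 72201776446800 + 36100888223400 + 24067258815600 + 18050444111700 + 14440355289360 + 12033629407800 + 10314539492400 + 9025222055850 + 8022419605200 + 7220177644680 + 6563797858800 + 6016814703900 + 5553982803600 + 5157269746200 + 4813451763120 + 4512611027925 + 4247163320400 + 4011209802600 + 3800093497200 + 3610088822340 + 3438179830800 + 3281898929400 + 3139207671600 + 3008407351950 + 2888071057872 + 2776991401800 + 2674139868400 + 2578634873100 + 2489716429200 + 2406725881560 + 2329089562800 = 290774257297357, so H_31 = 290774257297357/72201776446800 (already in lowest terms) ≈ 4.02725. (The PNT-adjacent estimate ln(31) + γ ≈ 4.01120 matches within O(1/n).)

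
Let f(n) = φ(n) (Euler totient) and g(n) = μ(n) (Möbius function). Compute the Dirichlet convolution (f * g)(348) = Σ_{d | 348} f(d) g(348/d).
(φ * μ)(348) = 27

Divisors of 348: [1, 2, 3, 4, 6, 12, 29, 58, 87, 116, 174, 348]. For each d | 348:
  d = 1: φ(1) · μ(348/1) = 1 · 0 = 0
  d = 2: φ(2) · μ(348/2) = 1 · -1 = -1
  d = 3: φ(3) · μ(348/3) = 2 · 0 = 0
  d = 4: φ(4) · μ(348/4) = 2 · 1 = 2
  d = 6: φ(6) · μ(348/6) = 2 · 1 = 2
  d = 12: φ(12) · μ(348/12) = 4 · -1 = -4
  d = 29: φ(29) · μ(348/29) = 28 · 0 = 0
  d = 58: φ(58) · μ(348/58) = 28 · 1 = 28
  d = 87: φ(87) · μ(348/87) = 56 · 0 = 0
  d = 116: φ(116) · μ(348/116) = 56 · -1 = -56
  d = 174: φ(174) · μ(348/174) = 56 · -1 = -56
  d = 348: φ(348) · μ(348/348) = 112 · 1 = 112
Summing: (φ * μ)(348) = 0 + -1 + 0 + 2 + 2 + -4 + 0 + 28 + 0 + -56 + -56 + 112 = 27.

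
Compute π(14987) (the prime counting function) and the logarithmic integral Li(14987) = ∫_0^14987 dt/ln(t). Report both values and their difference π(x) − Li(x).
π(14987) = 1754;  Li(14987) ≈ 1775.27;  π(x) − Li(x) ≈ -21.27.

Direct count of primes ≤ 14987 gives π(14987) = 1754. Numerical evaluation of the logarithmic integral gives Li(14987) ≈ 1775.27. The difference π(x) − Li(x) ≈ -21.27 is typically negative for small/moderate x (Li(x) overestimates), though Littlewood's theorem shows this sign changes infinitely often.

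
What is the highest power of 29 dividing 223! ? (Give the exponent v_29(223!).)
v_29(223!) = 7

Legendre's formula: v_p(n!) = Σ_{k ≥ 1} ⌊n / p^k⌋. For p = 29, n = 223, the terms are:
  ⌊223/29^1⌋ = ⌊223/29⌋ = 7
(the next term ⌊223/29^2⌋ = 0, terminating the sum). Summing: v_29(223!) = 7 = 7.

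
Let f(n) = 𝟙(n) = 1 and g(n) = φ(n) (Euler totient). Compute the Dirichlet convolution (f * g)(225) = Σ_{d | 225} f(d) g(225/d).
(𝟙 * φ)(225) = 225

Divisors of 225: [1, 3, 5, 9, 15, 25, 45, 75, 225]. For each d | 225:
  d = 1: 𝟙(1) · φ(225/1) = 1 · 120 = 120
  d = 3: 𝟙(3) · φ(225/3) = 1 · 40 = 40
  d = 5: 𝟙(5) · φ(225/5) = 1 · 24 = 24
  d = 9: 𝟙(9) · φ(225/9) = 1 · 20 = 20
  d = 15: 𝟙(15) · φ(225/15) = 1 · 8 = 8
  d = 25: 𝟙(25) · φ(225/25) = 1 · 6 = 6
  d = 45: 𝟙(45) · φ(225/45) = 1 · 4 = 4
  d = 75: 𝟙(75) · φ(225/75) = 1 · 2 = 2
  d = 225: 𝟙(225) · φ(225/225) = 1 · 1 = 1
Summing: (𝟙 * φ)(225) = 120 + 40 + 24 + 20 + 8 + 6 + 4 + 2 + 1 = 225.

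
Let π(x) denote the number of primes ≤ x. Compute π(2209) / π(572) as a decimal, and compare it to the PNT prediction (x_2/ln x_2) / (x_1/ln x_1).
π(2209)/π(572) = 329/105 ≈ 3.1333;  PNT prediction ≈ 3.1842.

π(572) = 105 and π(2209) = 329, so π(2209)/π(572) ≈ 3.1333. The PNT-predicted ratio is (2209/ln(2209)) / (572/ln(572)) ≈ 3.1842. The two agree to within a few percent, as expected.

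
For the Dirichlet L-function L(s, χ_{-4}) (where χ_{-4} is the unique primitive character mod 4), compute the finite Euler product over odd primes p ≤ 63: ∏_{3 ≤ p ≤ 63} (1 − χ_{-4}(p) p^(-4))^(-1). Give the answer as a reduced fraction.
∏ = 81934214988902113115031508050672702841756592198516788686922065253543/82850154482442028729801746725895742819441886414557775886809038848000

The odd primes p ≤ 63 are [3, 5, 7, 11, 13, 17, 19, 23, 29, 31, 37, 41, 43, 47, 53, 59, 61]. For each, χ(p) = 1 if p ≡ 1 mod 4, χ(p) = −1 if p ≡ 3 mod 4. Taking (1 − χ(p)/p^4)^(-1) = p^4/(p^4 − χ(p)): (1 − (-1)/3^4)^(-1) · (1 − (1)/5^4)^(-1) · (1 − (-1)/7^4)^(-1) · (1 − (-1)/11^4)^(-1) · (1 − (1)/13^4)^(-1) · (1 − (1)/17^4)^(-1) · (1 − (-1)/19^4)^(-1) · (1 − (-1)/23^4)^(-1) · (1 − (1)/29^4)^(-1) · (1 − (-1)/31^4)^(-1) · (1 − (1)/37^4)^(-1) · (1 − (1)/41^4)^(-1) · (1 − (-1)/43^4)^(-1) · (1 − (-1)/47^4)^(-1) · (1 − (1)/53^4)^(-1) · (1 − (-1)/59^4)^(-1) · (1 − (1)/61^4)^(-1) = 81934214988902113115031508050672702841756592198516788686922065253543/82850154482442028729801746725895742819441886414557775886809038848000.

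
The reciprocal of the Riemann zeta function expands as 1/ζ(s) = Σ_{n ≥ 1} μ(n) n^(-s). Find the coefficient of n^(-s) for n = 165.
μ(165) = -1

Factor n = 165 = 3 · 5 · 11. μ(n) = 0 if any exponent ≥ 2 (not squarefree); otherwise μ(n) = (−1)^{ω(n)} where ω(n) is the number of distinct prime factors. Applying: μ(165) = -1.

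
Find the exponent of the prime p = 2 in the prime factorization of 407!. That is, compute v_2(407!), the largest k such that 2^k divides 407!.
v_2(407!) = 401

Legendre's formula: v_p(n!) = Σ_{k ≥ 1} ⌊n / p^k⌋. For p = 2, n = 407, the terms are:
  ⌊407/2^1⌋ = ⌊407/2⌋ = 203
  ⌊407/2^2⌋ = ⌊407/4⌋ = 101
  ⌊407/2^3⌋ = ⌊407/8⌋ = 50
  ⌊407/2^4⌋ = ⌊407/16⌋ = 25
  ⌊407/2^5⌋ = ⌊407/32⌋ = 12
  ⌊407/2^6⌋ = ⌊407/64⌋ = 6
  ⌊407/2^7⌋ = ⌊407/128⌋ = 3
  ⌊407/2^8⌋ = ⌊407/256⌋ = 1
(the next term ⌊407/2^9⌋ = 0, terminating the sum). Summing: v_2(407!) = 203 + 101 + 50 + 25 + 12 + 6 + 3 + 1 = 401.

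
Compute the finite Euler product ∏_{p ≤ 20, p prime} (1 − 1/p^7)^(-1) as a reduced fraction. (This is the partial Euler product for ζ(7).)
∏ = 155826023762586560111512988551201501037015625/154535761885293084095586902270463356349603488

The primes p ≤ 20 are [2, 3, 5, 7, 11, 13, 17, 19]. For each prime, (1 − 1/p^7)^(-1) = p^7 / (p^7 − 1). The product is (1 − 1/2^7)^(-1), (1 − 1/3^7)^(-1), (1 − 1/5^7)^(-1), (1 − 1/7^7)^(-1), (1 − 1/11^7)^(-1), (1 − 1/13^7)^(-1), (1 − 1/17^7)^(-1), (1 − 1/19^7)^(-1) = ∏ p^7 / (p^7 − 1) = 155826023762586560111512988551201501037015625/154535761885293084095586902270463356349603488.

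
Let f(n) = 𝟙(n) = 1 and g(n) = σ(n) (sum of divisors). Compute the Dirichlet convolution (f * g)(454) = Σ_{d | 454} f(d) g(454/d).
(𝟙 * σ)(454) = 916

Divisors of 454: [1, 2, 227, 454]. For each d | 454:
  d = 1: 𝟙(1) · σ(454/1) = 1 · 684 = 684
  d = 2: 𝟙(2) · σ(454/2) = 1 · 228 = 228
  d = 227: 𝟙(227) · σ(454/227) = 1 · 3 = 3
  d = 454: 𝟙(454) · σ(454/454) = 1 · 1 = 1
Summing: (𝟙 * σ)(454) = 684 + 228 + 3 + 1 = 916.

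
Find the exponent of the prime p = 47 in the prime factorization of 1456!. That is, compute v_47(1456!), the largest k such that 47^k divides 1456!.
v_47(1456!) = 30

Legendre's formula: v_p(n!) = Σ_{k ≥ 1} ⌊n / p^k⌋. For p = 47, n = 1456, the terms are:
  ⌊1456/47^1⌋ = ⌊1456/47⌋ = 30
(the next term ⌊1456/47^2⌋ = 0, terminating the sum). Summing: v_47(1456!) = 30 = 30.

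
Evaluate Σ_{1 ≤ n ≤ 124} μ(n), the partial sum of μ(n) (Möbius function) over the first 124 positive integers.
Σ_{n ≤ 124} μ(n) = -1

Compute μ(n) for each 1 ≤ n ≤ 124: μ(1) = 1, μ(2) = -1, μ(3) = -1, μ(4) = 0, μ(5) = -1, μ(6) = 1, μ(7) = -1, μ(8) = 0, μ(9) = 0, μ(10) = 1, μ(11) = -1, μ(12) = 0, μ(13) = -1, μ(14) = 1, μ(15) = 1, μ(16) = 0, μ(17) = -1, μ(18) = 0, μ(19) = -1, μ(20) = 0, μ(21) = 1, μ(22) = 1, μ(23) = -1, μ(24) = 0, μ(25) = 0, μ(26) = 1, μ(27) = 0, μ(28) = 0, μ(29) = -1, μ(30) = -1, μ(31) = -1, μ(32) = 0, μ(33) = 1, μ(34) = 1, μ(35) = 1, μ(36) = 0, μ(37) = -1, μ(38) = 1, μ(39) = 1, μ(40) = 0, μ(41) = -1, μ(42) = -1, μ(43) = -1, μ(44) = 0, μ(45) = 0, μ(46) = 1, μ(47) = -1, μ(48) = 0, μ(49) = 0, μ(50) = 0, μ(51) = 1, μ(52) = 0, μ(53) = -1, μ(54) = 0, μ(55) = 1, μ(56) = 0, μ(57) = 1, μ(58) = 1, μ(59) = -1, μ(60) = 0, μ(61) = -1, μ(62) = 1, μ(63) = 0, μ(64) = 0, μ(65) = 1, μ(66) = -1, μ(67) = -1, μ(68) = 0, μ(69) = 1, μ(70) = -1, μ(71) = -1, μ(72) = 0, μ(73) = -1, μ(74) = 1, μ(75) = 0, μ(76) = 0, μ(77) = 1, μ(78) = -1, μ(79) = -1, μ(80) = 0, μ(81) = 0, μ(82) = 1, μ(83) = -1, μ(84) = 0, μ(85) = 1, μ(86) = 1, μ(87) = 1, μ(88) = 0, μ(89) = -1, μ(90) = 0, μ(91) = 1, μ(92) = 0, μ(93) = 1, μ(94) = 1, μ(95) = 1, μ(96) = 0, μ(97) = -1, μ(98) = 0, μ(99) = 0, μ(100) = 0, μ(101) = -1, μ(102) = -1, μ(103) = -1, μ(104) = 0, μ(105) = -1, μ(106) = 1, μ(107) = -1, μ(108) = 0, μ(109) = -1, μ(110) = -1, μ(111) = 1, μ(112) = 0, μ(113) = -1, μ(114) = -1, μ(115) = 1, μ(116) = 0, μ(117) = 0, μ(118) = 1, μ(119) = 1, μ(120) = 0, μ(121) = 0, μ(122) = 1, μ(123) = 1, μ(124) = 0. Summing all 124 values: -1. (Mertens function M(x) = Σ_{n ≤ x} μ(n); on average M(x) should be small (PNT ⟺ M(x) = o(x)).)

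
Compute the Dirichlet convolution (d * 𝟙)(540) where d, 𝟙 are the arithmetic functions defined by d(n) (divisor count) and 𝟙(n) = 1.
(d * 𝟙)(540) = 180

Divisors of 540: [1, 2, 3, 4, 5, 6, 9, 10, 12, 15, 18, 20, 27, 30, 36, 45, 54, 60, 90, 108, 135, 180, 270, 540]. For each d | 540:
  d = 1: d(1) · 𝟙(540/1) = 1 · 1 = 1
  d = 2: d(2) · 𝟙(540/2) = 2 · 1 = 2
  d = 3: d(3) · 𝟙(540/3) = 2 · 1 = 2
  d = 4: d(4) · 𝟙(540/4) = 3 · 1 = 3
  d = 5: d(5) · 𝟙(540/5) = 2 · 1 = 2
  d = 6: d(6) · 𝟙(540/6) = 4 · 1 = 4
  d = 9: d(9) · 𝟙(540/9) = 3 · 1 = 3
  d = 10: d(10) · 𝟙(540/10) = 4 · 1 = 4
  d = 12: d(12) · 𝟙(540/12) = 6 · 1 = 6
  d = 15: d(15) · 𝟙(540/15) = 4 · 1 = 4
  d = 18: d(18) · 𝟙(540/18) = 6 · 1 = 6
  d = 20: d(20) · 𝟙(540/20) = 6 · 1 = 6
  d = 27: d(27) · 𝟙(540/27) = 4 · 1 = 4
  d = 30: d(30) · 𝟙(540/30) = 8 · 1 = 8
  d = 36: d(36) · 𝟙(540/36) = 9 · 1 = 9
  d = 45: d(45) · 𝟙(540/45) = 6 · 1 = 6
  d = 54: d(54) · 𝟙(540/54) = 8 · 1 = 8
  d = 60: d(60) · 𝟙(540/60) = 12 · 1 = 12
  d = 90: d(90) · 𝟙(540/90) = 12 · 1 = 12
  d = 108: d(108) · 𝟙(540/108) = 12 · 1 = 12
  d = 135: d(135) · 𝟙(540/135) = 8 · 1 = 8
  d = 180: d(180) · 𝟙(540/180) = 18 · 1 = 18
  d = 270: d(270) · 𝟙(540/270) = 16 · 1 = 16
  d = 540: d(540) · 𝟙(540/540) = 24 · 1 = 24
Summing: (d * 𝟙)(540) = 1 + 2 + 2 + 3 + 2 + 4 + 3 + 4 + 6 + 4 + 6 + 6 + 4 + 8 + 9 + 6 + 8 + 12 + 12 + 12 + 8 + 18 + 16 + 24 = 180.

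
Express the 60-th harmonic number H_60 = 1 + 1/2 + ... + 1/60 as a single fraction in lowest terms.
H_60 = 15117092380124150817026911/3230237388259077233637600

Direct summation: H_60 = 1 + 1/2 + ... + 1/60. The least common denominator is lcm(1, ..., 60) = 9690712164777231700912800; over this denominator the numerator is 9690712164777231700912800 + 4845356082388615850456400 + 3230237388259077233637600 + 2422678041194307925228200 + 1938142432955446340182560 + 1615118694129538616818800 + 1384387452111033100130400 + 1211339020597153962614100 + 1076745796086359077879200 + 969071216477723170091280 + 880973833161566518264800 + 807559347064769308409400 + 745439397290556284685600 + 692193726055516550065200 + 646047477651815446727520 + 605669510298576981307050 + 570041892045719511818400 + 538372898043179538939600 + 510037482356696405311200 + 484535608238861585045640 + 461462484037011033376800 + 440486916580783259132400 + 421335311512053552213600 + 403779673532384654204700 + 387628486591089268036512 + 372719698645278142342800 + 358915265362119692626400 + 346096863027758275032600 + 334162488440594196583200 + 323023738825907723363760 + 312603618218620377448800 + 302834755149288490653525 + 293657944387188839421600 + 285020946022859755909200 + 276877490422206620026080 + 269186449021589769469800 + 261911139588573829754400 + 255018741178348202655600 + 248479799096852094895200 + 242267804119430792522820 + 236358833287249553680800 + 230731242018505516688400 + 225365399180865853509600 + 220243458290391629566200 + 215349159217271815575840 + 210667655756026776106800 + 206185365208026206402400 + 201889836766192327102350 + 197769636015861871447200 + 193814243295544634018256 + 190013964015239837272800 + 186359849322639071171400 + 182843625750513805677600 + 179457632681059846313200 + 176194766632313303652960 + 173048431513879137516300 + 170012494118898801770400 + 167081244220297098291600 + 164249358725037825439200 + 161511869412953861681880 = 45351277140372452451080733, so H_60 = 45351277140372452451080733/9690712164777231700912800; reducing by gcd(45351277140372452451080733, 9690712164777231700912800) = 3 gives 15117092380124150817026911/3230237388259077233637600 ≈ 4.67987. (The PNT-adjacent estimate ln(60) + γ ≈ 4.67156 matches within O(1/n).)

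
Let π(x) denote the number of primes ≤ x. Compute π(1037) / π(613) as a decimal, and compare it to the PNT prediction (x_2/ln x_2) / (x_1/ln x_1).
π(1037)/π(613) = 174/112 ≈ 1.5536;  PNT prediction ≈ 1.5636.

π(613) = 112 and π(1037) = 174, so π(1037)/π(613) ≈ 1.5536. The PNT-predicted ratio is (1037/ln(1037)) / (613/ln(613)) ≈ 1.5636. The two agree to within a few percent, as expected.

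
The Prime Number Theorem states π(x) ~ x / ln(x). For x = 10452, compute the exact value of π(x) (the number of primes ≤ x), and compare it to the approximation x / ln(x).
π(10452) = 1277;  x/ln(x) ≈ 1129.39;  relative error ≈ 11.56%.

Directly count primes up to 10452: π(10452) = 1277. The PNT approximation gives 10452/ln(10452) ≈ 10452/9.25455 ≈ 1129.39. Relative error (π(x) − x/ln(x)) / π(x) ≈ 11.56%; the approximation is known to undercount slightly (Li(x) is a better estimate).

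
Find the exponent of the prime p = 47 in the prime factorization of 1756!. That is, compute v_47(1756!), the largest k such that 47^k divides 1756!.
v_47(1756!) = 37

Legendre's formula: v_p(n!) = Σ_{k ≥ 1} ⌊n / p^k⌋. For p = 47, n = 1756, the terms are:
  ⌊1756/47^1⌋ = ⌊1756/47⌋ = 37
(the next term ⌊1756/47^2⌋ = 0, terminating the sum). Summing: v_47(1756!) = 37 = 37.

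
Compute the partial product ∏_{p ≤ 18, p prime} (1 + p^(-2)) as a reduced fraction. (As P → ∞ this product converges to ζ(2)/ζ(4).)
∏ = 17690000/11792781

The primes p ≤ 18 are [2, 3, 5, 7, 11, 13, 17]. For each, (1 + 1/p^2) = (p^2 + 1)/p^2. Multiplying these fractions over p ∈ [2, 3, 5, 7, 11, 13, 17] gives 17690000/11792781. (In the limit P → ∞ this tends to ζ(2)/ζ(4).)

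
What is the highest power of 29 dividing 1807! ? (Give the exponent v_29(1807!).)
v_29(1807!) = 64

Legendre's formula: v_p(n!) = Σ_{k ≥ 1} ⌊n / p^k⌋. For p = 29, n = 1807, the terms are:
  ⌊1807/29^1⌋ = ⌊1807/29⌋ = 62
  ⌊1807/29^2⌋ = ⌊1807/841⌋ = 2
(the next term ⌊1807/29^3⌋ = 0, terminating the sum). Summing: v_29(1807!) = 62 + 2 = 64.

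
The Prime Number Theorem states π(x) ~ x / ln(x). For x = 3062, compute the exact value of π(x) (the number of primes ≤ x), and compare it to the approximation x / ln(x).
π(3062) = 438;  x/ln(x) ≈ 381.47;  relative error ≈ 12.91%.

Directly count primes up to 3062: π(3062) = 438. The PNT approximation gives 3062/ln(3062) ≈ 3062/8.02682 ≈ 381.47. Relative error (π(x) − x/ln(x)) / π(x) ≈ 12.91%; the approximation is known to undercount slightly (Li(x) is a better estimate).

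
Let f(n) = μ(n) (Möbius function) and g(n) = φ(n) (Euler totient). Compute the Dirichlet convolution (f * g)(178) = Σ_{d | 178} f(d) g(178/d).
(μ * φ)(178) = 0

Divisors of 178: [1, 2, 89, 178]. For each d | 178:
  d = 1: μ(1) · φ(178/1) = 1 · 88 = 88
  d = 2: μ(2) · φ(178/2) = -1 · 88 = -88
  d = 89: μ(89) · φ(178/89) = -1 · 1 = -1
  d = 178: μ(178) · φ(178/178) = 1 · 1 = 1
Summing: (μ * φ)(178) = 88 + -88 + -1 + 1 = 0.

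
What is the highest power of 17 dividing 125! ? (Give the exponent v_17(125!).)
v_17(125!) = 7

Legendre's formula: v_p(n!) = Σ_{k ≥ 1} ⌊n / p^k⌋. For p = 17, n = 125, the terms are:
  ⌊125/17^1⌋ = ⌊125/17⌋ = 7
(the next term ⌊125/17^2⌋ = 0, terminating the sum). Summing: v_17(125!) = 7 = 7.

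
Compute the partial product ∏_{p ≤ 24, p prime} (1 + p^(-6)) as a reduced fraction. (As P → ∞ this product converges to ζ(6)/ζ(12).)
∏ = 1528148900144746288585670319214284020/1502467574555591484127420211226932553

The primes p ≤ 24 are [2, 3, 5, 7, 11, 13, 17, 19, 23]. For each, (1 + 1/p^6) = (p^6 + 1)/p^6. Multiplying these fractions over p ∈ [2, 3, 5, 7, 11, 13, 17, 19, 23] gives 1528148900144746288585670319214284020/1502467574555591484127420211226932553. (In the limit P → ∞ this tends to ζ(6)/ζ(12).)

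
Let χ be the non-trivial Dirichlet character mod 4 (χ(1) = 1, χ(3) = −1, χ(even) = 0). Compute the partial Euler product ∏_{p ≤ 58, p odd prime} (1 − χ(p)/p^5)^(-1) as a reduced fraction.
∏ = 241552412610573346540717288090615330738043013683948985221451329316738054554305/242484077809603940117660402752750309983134701869309180441833184178683110227968

The odd primes p ≤ 58 are [3, 5, 7, 11, 13, 17, 19, 23, 29, 31, 37, 41, 43, 47, 53]. For each, χ(p) = 1 if p ≡ 1 mod 4, χ(p) = −1 if p ≡ 3 mod 4. Taking (1 − χ(p)/p^5)^(-1) = p^5/(p^5 − χ(p)): (1 − (-1)/3^5)^(-1) · (1 − (1)/5^5)^(-1) · (1 − (-1)/7^5)^(-1) · (1 − (-1)/11^5)^(-1) · (1 − (1)/13^5)^(-1) · (1 − (1)/17^5)^(-1) · (1 − (-1)/19^5)^(-1) · (1 − (-1)/23^5)^(-1) · (1 − (1)/29^5)^(-1) · (1 − (-1)/31^5)^(-1) · (1 − (1)/37^5)^(-1) · (1 − (1)/41^5)^(-1) · (1 − (-1)/43^5)^(-1) · (1 − (-1)/47^5)^(-1) · (1 − (1)/53^5)^(-1) = 241552412610573346540717288090615330738043013683948985221451329316738054554305/242484077809603940117660402752750309983134701869309180441833184178683110227968.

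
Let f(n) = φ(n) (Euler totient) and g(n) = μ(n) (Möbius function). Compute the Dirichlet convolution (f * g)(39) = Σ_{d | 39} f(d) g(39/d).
(φ * μ)(39) = 11

Divisors of 39: [1, 3, 13, 39]. For each d | 39:
  d = 1: φ(1) · μ(39/1) = 1 · 1 = 1
  d = 3: φ(3) · μ(39/3) = 2 · -1 = -2
  d = 13: φ(13) · μ(39/13) = 12 · -1 = -12
  d = 39: φ(39) · μ(39/39) = 24 · 1 = 24
Summing: (φ * μ)(39) = 1 + -2 + -12 + 24 = 11.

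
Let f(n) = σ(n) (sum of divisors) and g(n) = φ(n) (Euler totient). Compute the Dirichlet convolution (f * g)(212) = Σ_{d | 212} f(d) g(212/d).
(σ * φ)(212) = 1272

Divisors of 212: [1, 2, 4, 53, 106, 212]. For each d | 212:
  d = 1: σ(1) · φ(212/1) = 1 · 104 = 104
  d = 2: σ(2) · φ(212/2) = 3 · 52 = 156
  d = 4: σ(4) · φ(212/4) = 7 · 52 = 364
  d = 53: σ(53) · φ(212/53) = 54 · 2 = 108
  d = 106: σ(106) · φ(212/106) = 162 · 1 = 162
  d = 212: σ(212) · φ(212/212) = 378 · 1 = 378
Summing: (σ * φ)(212) = 104 + 156 + 364 + 108 + 162 + 378 = 1272.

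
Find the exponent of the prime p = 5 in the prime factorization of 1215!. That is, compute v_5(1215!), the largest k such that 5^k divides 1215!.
v_5(1215!) = 301

Legendre's formula: v_p(n!) = Σ_{k ≥ 1} ⌊n / p^k⌋. For p = 5, n = 1215, the terms are:
  ⌊1215/5^1⌋ = ⌊1215/5⌋ = 243
  ⌊1215/5^2⌋ = ⌊1215/25⌋ = 48
  ⌊1215/5^3⌋ = ⌊1215/125⌋ = 9
  ⌊1215/5^4⌋ = ⌊1215/625⌋ = 1
(the next term ⌊1215/5^5⌋ = 0, terminating the sum). Summing: v_5(1215!) = 243 + 48 + 9 + 1 = 301.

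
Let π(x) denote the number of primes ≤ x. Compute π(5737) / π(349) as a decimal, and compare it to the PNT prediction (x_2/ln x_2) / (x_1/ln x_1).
π(5737)/π(349) = 754/70 ≈ 10.7714;  PNT prediction ≈ 11.1209.

π(349) = 70 and π(5737) = 754, so π(5737)/π(349) ≈ 10.7714. The PNT-predicted ratio is (5737/ln(5737)) / (349/ln(349)) ≈ 11.1209. The two agree to within a few percent, as expected.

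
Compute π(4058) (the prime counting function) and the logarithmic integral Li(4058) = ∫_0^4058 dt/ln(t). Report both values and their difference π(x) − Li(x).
π(4058) = 560;  Li(4058) ≈ 572.35;  π(x) − Li(x) ≈ -12.35.

Direct count of primes ≤ 4058 gives π(4058) = 560. Numerical evaluation of the logarithmic integral gives Li(4058) ≈ 572.35. The difference π(x) − Li(x) ≈ -12.35 is typically negative for small/moderate x (Li(x) overestimates), though Littlewood's theorem shows this sign changes infinitely often.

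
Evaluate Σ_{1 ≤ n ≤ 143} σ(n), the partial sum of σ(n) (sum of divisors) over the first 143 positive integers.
Σ_{n ≤ 143} σ(n) = 16783

Compute σ(n) for each 1 ≤ n ≤ 143: σ(1) = 1, σ(2) = 3, σ(3) = 4, σ(4) = 7, σ(5) = 6, σ(6) = 12, σ(7) = 8, σ(8) = 15, σ(9) = 13, σ(10) = 18, σ(11) = 12, σ(12) = 28, σ(13) = 14, σ(14) = 24, σ(15) = 24, σ(16) = 31, σ(17) = 18, σ(18) = 39, σ(19) = 20, σ(20) = 42, σ(21) = 32, σ(22) = 36, σ(23) = 24, σ(24) = 60, σ(25) = 31, σ(26) = 42, σ(27) = 40, σ(28) = 56, σ(29) = 30, σ(30) = 72, σ(31) = 32, σ(32) = 63, σ(33) = 48, σ(34) = 54, σ(35) = 48, σ(36) = 91, σ(37) = 38, σ(38) = 60, σ(39) = 56, σ(40) = 90, σ(41) = 42, σ(42) = 96, σ(43) = 44, σ(44) = 84, σ(45) = 78, σ(46) = 72, σ(47) = 48, σ(48) = 124, σ(49) = 57, σ(50) = 93, σ(51) = 72, σ(52) = 98, σ(53) = 54, σ(54) = 120, σ(55) = 72, σ(56) = 120, σ(57) = 80, σ(58) = 90, σ(59) = 60, σ(60) = 168, σ(61) = 62, σ(62) = 96, σ(63) = 104, σ(64) = 127, σ(65) = 84, σ(66) = 144, σ(67) = 68, σ(68) = 126, σ(69) = 96, σ(70) = 144, σ(71) = 72, σ(72) = 195, σ(73) = 74, σ(74) = 114, σ(75) = 124, σ(76) = 140, σ(77) = 96, σ(78) = 168, σ(79) = 80, σ(80) = 186, σ(81) = 121, σ(82) = 126, σ(83) = 84, σ(84) = 224, σ(85) = 108, σ(86) = 132, σ(87) = 120, σ(88) = 180, σ(89) = 90, σ(90) = 234, σ(91) = 112, σ(92) = 168, σ(93) = 128, σ(94) = 144, σ(95) = 120, σ(96) = 252, σ(97) = 98, σ(98) = 171, σ(99) = 156, σ(100) = 217, σ(101) = 102, σ(102) = 216, σ(103) = 104, σ(104) = 210, σ(105) = 192, σ(106) = 162, σ(107) = 108, σ(108) = 280, σ(109) = 110, σ(110) = 216, σ(111) = 152, σ(112) = 248, σ(113) = 114, σ(114) = 240, σ(115) = 144, σ(116) = 210, σ(117) = 182, σ(118) = 180, σ(119) = 144, σ(120) = 360, σ(121) = 133, σ(122) = 186, σ(123) = 168, σ(124) = 224, σ(125) = 156, σ(126) = 312, σ(127) = 128, σ(128) = 255, σ(129) = 176, σ(130) = 252, σ(131) = 132, σ(132) = 336, σ(133) = 160, σ(134) = 204, σ(135) = 240, σ(136) = 270, σ(137) = 138, σ(138) = 288, σ(139) = 140, σ(140) = 336, σ(141) = 192, σ(142) = 216, σ(143) = 168. Summing all 143 values: 16783. (Average order: Σ_{n ≤ x} σ(n) ~ (π²/12) x². For x = 143, (π²/12)·143² ≈ 16818.63.)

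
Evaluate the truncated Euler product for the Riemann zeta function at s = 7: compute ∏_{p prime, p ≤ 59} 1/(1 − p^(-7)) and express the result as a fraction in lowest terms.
∏ = 145407059379393285269181452419687310347602398979581075974734478987181892589053844607888795468835887382779522050906080825625/144203067965746582750691857384851942255360663037608491313154525739662897676808972307273664258644815191681654724165946048512

The primes p ≤ 59 are [2, 3, 5, 7, 11, 13, 17, 19, 23, 29, 31, 37, 41, 43, 47, 53, 59]. For each prime, (1 − 1/p^7)^(-1) = p^7 / (p^7 − 1). The product is (1 − 1/2^7)^(-1), (1 − 1/3^7)^(-1), (1 − 1/5^7)^(-1), (1 − 1/7^7)^(-1), (1 − 1/11^7)^(-1), (1 − 1/13^7)^(-1), (1 − 1/17^7)^(-1), (1 − 1/19^7)^(-1), (1 − 1/23^7)^(-1), (1 − 1/29^7)^(-1), (1 − 1/31^7)^(-1), (1 − 1/37^7)^(-1), (1 − 1/41^7)^(-1), (1 − 1/43^7)^(-1), (1 − 1/47^7)^(-1), (1 − 1/53^7)^(-1), (1 − 1/59^7)^(-1) = ∏ p^7 / (p^7 − 1) = 145407059379393285269181452419687310347602398979581075974734478987181892589053844607888795468835887382779522050906080825625/144203067965746582750691857384851942255360663037608491313154525739662897676808972307273664258644815191681654724165946048512.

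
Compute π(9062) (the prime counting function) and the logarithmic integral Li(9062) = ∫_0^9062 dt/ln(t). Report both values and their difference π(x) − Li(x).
π(9062) = 1126;  Li(9062) ≈ 1143.76;  π(x) − Li(x) ≈ -17.76.

Direct count of primes ≤ 9062 gives π(9062) = 1126. Numerical evaluation of the logarithmic integral gives Li(9062) ≈ 1143.76. The difference π(x) − Li(x) ≈ -17.76 is typically negative for small/moderate x (Li(x) overestimates), though Littlewood's theorem shows this sign changes infinitely often.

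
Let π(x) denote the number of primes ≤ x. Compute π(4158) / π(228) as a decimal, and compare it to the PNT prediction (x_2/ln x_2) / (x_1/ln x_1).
π(4158)/π(228) = 572/49 ≈ 11.6735;  PNT prediction ≈ 11.8825.

π(228) = 49 and π(4158) = 572, so π(4158)/π(228) ≈ 11.6735. The PNT-predicted ratio is (4158/ln(4158)) / (228/ln(228)) ≈ 11.8825. The two agree to within a few percent, as expected.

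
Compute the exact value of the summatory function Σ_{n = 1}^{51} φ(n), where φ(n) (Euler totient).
Σ_{n ≤ 51} φ(n) = 806

Compute φ(n) for each 1 ≤ n ≤ 51: φ(1) = 1, φ(2) = 1, φ(3) = 2, φ(4) = 2, φ(5) = 4, φ(6) = 2, φ(7) = 6, φ(8) = 4, φ(9) = 6, φ(10) = 4, φ(11) = 10, φ(12) = 4, φ(13) = 12, φ(14) = 6, φ(15) = 8, φ(16) = 8, φ(17) = 16, φ(18) = 6, φ(19) = 18, φ(20) = 8, φ(21) = 12, φ(22) = 10, φ(23) = 22, φ(24) = 8, φ(25) = 20, φ(26) = 12, φ(27) = 18, φ(28) = 12, φ(29) = 28, φ(30) = 8, φ(31) = 30, φ(32) = 16, φ(33) = 20, φ(34) = 16, φ(35) = 24, φ(36) = 12, φ(37) = 36, φ(38) = 18, φ(39) = 24, φ(40) = 16, φ(41) = 40, φ(42) = 12, φ(43) = 42, φ(44) = 20, φ(45) = 24, φ(46) = 22, φ(47) = 46, φ(48) = 16, φ(49) = 42, φ(50) = 20, φ(51) = 32. Summing all 51 values: 806. (Average order: Σ_{n ≤ x} φ(n) ~ (3/π²) x². For x = 51, (3/π²)·51² ≈ 790.61.)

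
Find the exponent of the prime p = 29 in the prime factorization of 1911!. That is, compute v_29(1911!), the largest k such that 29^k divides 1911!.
v_29(1911!) = 67

Legendre's formula: v_p(n!) = Σ_{k ≥ 1} ⌊n / p^k⌋. For p = 29, n = 1911, the terms are:
  ⌊1911/29^1⌋ = ⌊1911/29⌋ = 65
  ⌊1911/29^2⌋ = ⌊1911/841⌋ = 2
(the next term ⌊1911/29^3⌋ = 0, terminating the sum). Summing: v_29(1911!) = 65 + 2 = 67.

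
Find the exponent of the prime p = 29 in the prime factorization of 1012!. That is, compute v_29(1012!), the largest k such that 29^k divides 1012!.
v_29(1012!) = 35

Legendre's formula: v_p(n!) = Σ_{k ≥ 1} ⌊n / p^k⌋. For p = 29, n = 1012, the terms are:
  ⌊1012/29^1⌋ = ⌊1012/29⌋ = 34
  ⌊1012/29^2⌋ = ⌊1012/841⌋ = 1
(the next term ⌊1012/29^3⌋ = 0, terminating the sum). Summing: v_29(1012!) = 34 + 1 = 35.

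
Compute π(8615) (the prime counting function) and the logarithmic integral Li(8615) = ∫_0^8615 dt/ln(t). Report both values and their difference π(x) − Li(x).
π(8615) = 1072;  Li(8615) ≈ 1094.56;  π(x) − Li(x) ≈ -22.56.

Direct count of primes ≤ 8615 gives π(8615) = 1072. Numerical evaluation of the logarithmic integral gives Li(8615) ≈ 1094.56. The difference π(x) − Li(x) ≈ -22.56 is typically negative for small/moderate x (Li(x) overestimates), though Littlewood's theorem shows this sign changes infinitely often.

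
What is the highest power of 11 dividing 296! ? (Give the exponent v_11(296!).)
v_11(296!) = 28

Legendre's formula: v_p(n!) = Σ_{k ≥ 1} ⌊n / p^k⌋. For p = 11, n = 296, the terms are:
  ⌊296/11^1⌋ = ⌊296/11⌋ = 26
  ⌊296/11^2⌋ = ⌊296/121⌋ = 2
(the next term ⌊296/11^3⌋ = 0, terminating the sum). Summing: v_11(296!) = 26 + 2 = 28.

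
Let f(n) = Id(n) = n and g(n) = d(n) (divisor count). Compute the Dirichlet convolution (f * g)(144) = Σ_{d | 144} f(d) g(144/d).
(Id * d)(144) = 1026

Divisors of 144: [1, 2, 3, 4, 6, 8, 9, 12, 16, 18, 24, 36, 48, 72, 144]. For each d | 144:
  d = 1: Id(1) · d(144/1) = 1 · 15 = 15
  d = 2: Id(2) · d(144/2) = 2 · 12 = 24
  d = 3: Id(3) · d(144/3) = 3 · 10 = 30
  d = 4: Id(4) · d(144/4) = 4 · 9 = 36
  d = 6: Id(6) · d(144/6) = 6 · 8 = 48
  d = 8: Id(8) · d(144/8) = 8 · 6 = 48
  d = 9: Id(9) · d(144/9) = 9 · 5 = 45
  d = 12: Id(12) · d(144/12) = 12 · 6 = 72
  d = 16: Id(16) · d(144/16) = 16 · 3 = 48
  d = 18: Id(18) · d(144/18) = 18 · 4 = 72
  d = 24: Id(24) · d(144/24) = 24 · 4 = 96
  d = 36: Id(36) · d(144/36) = 36 · 3 = 108
  d = 48: Id(48) · d(144/48) = 48 · 2 = 96
  d = 72: Id(72) · d(144/72) = 72 · 2 = 144
  d = 144: Id(144) · d(144/144) = 144 · 1 = 144
Summing: (Id * d)(144) = 15 + 24 + 30 + 36 + 48 + 48 + 45 + 72 + 48 + 72 + 96 + 108 + 96 + 144 + 144 = 1026.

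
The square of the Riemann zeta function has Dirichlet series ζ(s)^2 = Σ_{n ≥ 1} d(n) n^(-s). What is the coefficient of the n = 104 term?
d(104) = 8

ζ(s)^2 = (Σ 1/m^s)(Σ 1/k^s). The coefficient of 1/n^s in the product is the number of ordered pairs (m, k) with mk = n, which equals d(n). For n = 104, divisors are [1, 2, 4, 8, 13, 26, 52, 104], so d(104) = 8.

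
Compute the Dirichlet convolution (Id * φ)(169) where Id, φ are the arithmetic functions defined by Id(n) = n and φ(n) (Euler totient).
(Id * φ)(169) = 481

Divisors of 169: [1, 13, 169]. For each d | 169:
  d = 1: Id(1) · φ(169/1) = 1 · 156 = 156
  d = 13: Id(13) · φ(169/13) = 13 · 12 = 156
  d = 169: Id(169) · φ(169/169) = 169 · 1 = 169
Summing: (Id * φ)(169) = 156 + 156 + 169 = 481.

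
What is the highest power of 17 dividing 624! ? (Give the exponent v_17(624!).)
v_17(624!) = 38

Legendre's formula: v_p(n!) = Σ_{k ≥ 1} ⌊n / p^k⌋. For p = 17, n = 624, the terms are:
  ⌊624/17^1⌋ = ⌊624/17⌋ = 36
  ⌊624/17^2⌋ = ⌊624/289⌋ = 2
(the next term ⌊624/17^3⌋ = 0, terminating the sum). Summing: v_17(624!) = 36 + 2 = 38.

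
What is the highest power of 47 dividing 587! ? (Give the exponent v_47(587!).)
v_47(587!) = 12

Legendre's formula: v_p(n!) = Σ_{k ≥ 1} ⌊n / p^k⌋. For p = 47, n = 587, the terms are:
  ⌊587/47^1⌋ = ⌊587/47⌋ = 12
(the next term ⌊587/47^2⌋ = 0, terminating the sum). Summing: v_47(587!) = 12 = 12.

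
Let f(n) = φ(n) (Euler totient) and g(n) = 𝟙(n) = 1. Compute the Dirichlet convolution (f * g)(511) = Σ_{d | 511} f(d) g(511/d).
(φ * 𝟙)(511) = 511

Divisors of 511: [1, 7, 73, 511]. For each d | 511:
  d = 1: φ(1) · 𝟙(511/1) = 1 · 1 = 1
  d = 7: φ(7) · 𝟙(511/7) = 6 · 1 = 6
  d = 73: φ(73) · 𝟙(511/73) = 72 · 1 = 72
  d = 511: φ(511) · 𝟙(511/511) = 432 · 1 = 432
Summing: (φ * 𝟙)(511) = 1 + 6 + 72 + 432 = 511.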